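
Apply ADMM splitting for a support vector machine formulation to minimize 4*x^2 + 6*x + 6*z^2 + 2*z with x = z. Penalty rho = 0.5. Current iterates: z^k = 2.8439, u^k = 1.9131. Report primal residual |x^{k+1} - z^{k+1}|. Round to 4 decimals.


ADMM iteration with rho = 0.5, z^k = 2.8439, u^k = 1.9131
Step 1: x-update.
Minimize 4*x^2 + 6*x + (0.5/2)*(x - 2.8439 + 1.9131)^2
FOC: (2*4 + 0.5)*x = -6 + 0.5*(2.8439 - 1.9131)
x^{k+1} = -0.6511
Step 2: z-update.
Minimize 6*z^2 + 2*z + (0.5/2)*(-0.6511 - z + 1.9131)^2
FOC: (2*6 + 0.5)*z = -2 + 0.5*(-0.6511 + 1.9131)
z^{k+1} = -0.1095
Step 3: u-update.
u^{k+1} = 1.9131 - 0.6511 + 0.1095 = 1.3715
Step 4: Primal residual = |-0.6511 + 0.1095| = 0.5416


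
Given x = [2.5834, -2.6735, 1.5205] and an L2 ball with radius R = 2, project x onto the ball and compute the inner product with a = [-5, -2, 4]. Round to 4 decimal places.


Step 1: Compute ||x|| (intermediates to 6 decimals).
||x|| = sqrt(2.5834^2 + (-2.6735)^2 + 1.5205^2) = 4.01665
Step 2: Project.
Since ||x|| > R, scale = R/||x|| = 2/4.01665 = 0.497927, proj(x) = scale * x
proj(x) = [1.286345, -1.331208, 0.757098]
Step 3: Dot product.
a^T * proj(x) = -5*1.286345 - 2*(-1.331208) + 4*0.757098 = -0.7409


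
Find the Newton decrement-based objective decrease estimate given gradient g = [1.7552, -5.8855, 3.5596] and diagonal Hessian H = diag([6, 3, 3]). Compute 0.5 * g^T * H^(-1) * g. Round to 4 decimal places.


Step 1: H is diagonal, so H^(-1) * g = [0.2925, -1.9618, 1.1865].
Step 2: g^T H^(-1) g = sum_i g_i^2 / H_ii
  = (1.7552)^2/6 + (-5.8855)^2/3 + (3.5596)^2/3
  = 0.5135 + 11.5464 + 4.2236 = 16.2834
Step 3: Objective decrease = 0.5 * g^T H^(-1) g = 8.1417


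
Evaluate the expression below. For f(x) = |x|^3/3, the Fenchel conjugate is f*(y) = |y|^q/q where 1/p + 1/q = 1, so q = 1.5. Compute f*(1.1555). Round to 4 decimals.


The conjugate exponent q satisfies 1/p + 1/q = 1.
p = 3, so q = 3/(3 - 1) = 1.5
|y|^q = 1.1555^1.5 = 1.2421
f*(1.1555) = 1.2421 / 1.5 = 0.8281


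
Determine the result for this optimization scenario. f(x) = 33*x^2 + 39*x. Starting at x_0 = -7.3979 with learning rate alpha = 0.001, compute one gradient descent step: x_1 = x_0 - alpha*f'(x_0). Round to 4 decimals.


We compute the gradient at x_0 and apply the update.
f'(x) = 66*x + 39
f'(-7.3979) = 66*-7.3979 + 39 = -449.2614
x_1 = -7.3979 - 0.001*-449.2614 = -6.9486


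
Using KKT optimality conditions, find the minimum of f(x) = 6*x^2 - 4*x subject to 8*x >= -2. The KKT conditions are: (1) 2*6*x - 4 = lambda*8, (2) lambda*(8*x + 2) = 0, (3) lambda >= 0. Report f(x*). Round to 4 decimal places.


Step 1: Try lambda = 0 (constraint inactive).
Stationarity: 2*6*x - 4 = 0
x* = 4/(2*6) = 1/3 = 0.3333 (rounded; the exact value 1/3 is used below)
Check constraint: 8*0.3333 = 2.6664 >= -2 -- satisfied.
Step 2: Compute optimal value.
f(x*) = 6*(1/3)^2 - 4*(1/3) = -0.6667


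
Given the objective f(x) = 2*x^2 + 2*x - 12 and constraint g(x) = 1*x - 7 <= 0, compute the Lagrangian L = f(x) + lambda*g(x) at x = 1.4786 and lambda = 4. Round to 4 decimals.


Step 1: Evaluate f(x).
f(1.4786) = 2*1.4786^2 + 2*1.4786 - 12 = -4.6703
Step 2: Evaluate g(x).
g(1.4786) = 1*1.4786 - 7 = -5.5214
Step 3: Compute Lagrangian.
L = -4.6703 + 4*-5.5214 = -26.7559


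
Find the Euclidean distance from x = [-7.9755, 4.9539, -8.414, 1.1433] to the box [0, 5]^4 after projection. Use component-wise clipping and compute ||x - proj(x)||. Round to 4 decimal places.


Project each component onto [0, 5].
clip(-7.9755) = 0.0, clip(4.9539) = 4.9539, clip(-8.414) = 0.0, clip(1.1433) = 1.1433
Projection = [0.0, 4.9539, 0.0, 1.1433]
Squared diffs: [63.6086, 0.0, 70.7954, 0.0]
Distance = sqrt(134.404) = 11.5933


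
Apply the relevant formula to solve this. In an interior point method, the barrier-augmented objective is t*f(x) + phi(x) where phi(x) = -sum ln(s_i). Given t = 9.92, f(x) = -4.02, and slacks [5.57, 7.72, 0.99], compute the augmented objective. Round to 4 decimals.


Step 1: Compute log-barrier.
ln values: [1.7174, 2.0438, -0.0101]
phi = -(1.7174 + 2.0438 - 0.0101) = -3.7512
Step 2: Compute augmented objective.
t*f(x) = 9.92*-4.02 = -39.8784
Total = -39.8784 - 3.7512 = -43.6296


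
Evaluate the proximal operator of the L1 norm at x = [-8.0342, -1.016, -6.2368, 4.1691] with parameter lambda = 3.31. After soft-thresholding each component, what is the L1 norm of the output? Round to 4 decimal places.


Soft-thresholding with lambda = 3.31:
prox(-8.0342) = sign(-8.0342)*max(|-8.0342| - 3.31, 0) = -4.7242
prox(-1.016) = sign(-1.016)*max(|-1.016| - 3.31, 0) = 0.0
prox(-6.2368) = sign(-6.2368)*max(|-6.2368| - 3.31, 0) = -2.9268
prox(4.1691) = sign(4.1691)*max(|4.1691| - 3.31, 0) = 0.8591
prox(x) = [-4.7242, 0.0, -2.9268, 0.8591]
||prox(x)||_1 = 4.7242 + 0.0 + 2.9268 + 0.8591 = 8.5101


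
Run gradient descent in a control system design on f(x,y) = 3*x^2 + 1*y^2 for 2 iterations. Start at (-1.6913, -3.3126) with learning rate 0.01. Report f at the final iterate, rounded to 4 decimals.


Gradient descent on f(x,y) = 3*x^2 + 1*y^2.
Starting point: (-1.6913, -3.3126), alpha = 0.01
Step 1: grad_x = 2*3*-1.6913 = -10.1478, grad_y = 2*1*-3.3126 = -6.6252
  x_1 = -1.6913 - 0.01*-10.1478 = -1.5898
  y_1 = -3.3126 - 0.01*-6.6252 = -3.2463
Step 2: grad_x = 2*3*-1.5898 = -9.5389, grad_y = 2*1*-3.2463 = -6.4927
  x_2 = -1.5898 - 0.01*-9.5389 = -1.4944
  y_2 = -3.2463 - 0.01*-6.4927 = -3.1814
f(-1.4944, -3.1814) = 3*(-1.4944)^2 + 1*(-3.1814)^2 = 16.8214


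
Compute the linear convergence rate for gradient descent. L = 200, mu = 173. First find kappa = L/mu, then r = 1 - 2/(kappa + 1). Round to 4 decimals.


Step 1: Compute the condition number.
kappa = L/mu = 200/173 = 1.1561
Step 2: Compute the convergence rate.
r = 1 - 2/(kappa + 1) = 1 - 2*mu/(L + mu) = (L - mu)/(L + mu) = 27/373 = 0.0724


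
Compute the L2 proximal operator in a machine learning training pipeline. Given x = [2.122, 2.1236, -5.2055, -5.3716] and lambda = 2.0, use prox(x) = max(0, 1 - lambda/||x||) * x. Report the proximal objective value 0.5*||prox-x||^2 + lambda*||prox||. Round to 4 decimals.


Step 1: Compute ||x||.
||x|| = 8.06
Step 2: Compute scaling factor.
scale = max(0, 1 - 2.0/8.06) = 0.7519
Step 3: prox(x) = [1.5955, 1.5967, -3.9138, -4.0387]
||prox(x)|| = 6.06
Step 4: Proximal objective.
0.5*||prox-x||^2 = 2.0
lambda*||prox|| = 12.12
Total = 14.12


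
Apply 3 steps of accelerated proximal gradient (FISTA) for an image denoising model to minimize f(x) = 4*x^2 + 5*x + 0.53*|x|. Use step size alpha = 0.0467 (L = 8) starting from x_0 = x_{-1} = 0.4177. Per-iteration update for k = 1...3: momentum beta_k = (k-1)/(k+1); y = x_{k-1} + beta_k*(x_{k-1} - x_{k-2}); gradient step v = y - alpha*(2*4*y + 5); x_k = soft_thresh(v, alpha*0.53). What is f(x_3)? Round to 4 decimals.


FISTA on f(x) = 4*x^2 + 5*x + 0.53*|x|
L = 8, alpha = 0.0467
Iteration 1: beta = 0.0, y = 0.4177 + 0.0*(0.4177 - 0.4177) = 0.4177
  grad(y) = 8.3416, v = y - alpha*grad = 0.0281
  prox(v) = soft_thresh(0.0281, 0.0248) = 0.0034
Iteration 2: beta = 0.3333, y = 0.0034 + 0.3333*(0.0034 - 0.4177) = -0.1347
  grad(y) = 3.9224, v = y - alpha*grad = -0.3179
  prox(v) = soft_thresh(-0.3179, 0.0248) = -0.2931
Iteration 3: beta = 0.5, y = -0.2931 + 0.5*(-0.2931 - 0.0034) = -0.4414
  grad(y) = 1.4689, v = y - alpha*grad = -0.51
  prox(v) = soft_thresh(-0.51, 0.0248) = -0.4852
f(x_3) = 4*(-0.4852)^2 + 5*(-0.4852) + 0.53*|-0.4852| = -1.2272


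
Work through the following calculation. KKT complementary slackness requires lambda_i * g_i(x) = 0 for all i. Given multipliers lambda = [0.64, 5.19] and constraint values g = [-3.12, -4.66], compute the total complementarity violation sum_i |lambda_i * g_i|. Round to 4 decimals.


KKT complementary slackness check:
lambda_1 * g_1 = 0.64 * -3.12 = -1.9968
lambda_2 * g_2 = 5.19 * -4.66 = -24.1854
Total violation = 1.9968 + 24.1854 = 26.1822


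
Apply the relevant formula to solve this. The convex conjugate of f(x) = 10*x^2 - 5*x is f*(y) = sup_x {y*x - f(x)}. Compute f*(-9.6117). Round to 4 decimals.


f*(y) = sup_x {y*x - a*x^2 - b*x} = sup_x {(y-b)*x - a*x^2}
FOC: (y - b) - 2a*x = 0 => x* = (y - b)/(2a)
x* = (-9.6117 + 5)/(2*10) = -0.2306
f*(-9.6117) = (y-b)^2/(4a) = (-9.6117 + 5)^2/(4*10)
= 21.2678/40 = 0.5317


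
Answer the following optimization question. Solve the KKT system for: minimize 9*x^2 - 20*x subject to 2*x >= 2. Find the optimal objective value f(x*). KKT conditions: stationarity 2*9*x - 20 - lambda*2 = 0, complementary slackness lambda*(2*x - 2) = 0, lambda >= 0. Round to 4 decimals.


Step 1: Try lambda = 0 (constraint inactive).
Stationarity: 2*9*x - 20 = 0
x* = 20/(2*9) = 10/9 = 1.1111 (rounded; the exact value 10/9 is used below)
Check constraint: 2*1.1111 = 2.2222 >= 2 -- satisfied.
Step 2: Compute optimal value.
f(x*) = 9*(10/9)^2 - 20*(10/9) = -11.1111


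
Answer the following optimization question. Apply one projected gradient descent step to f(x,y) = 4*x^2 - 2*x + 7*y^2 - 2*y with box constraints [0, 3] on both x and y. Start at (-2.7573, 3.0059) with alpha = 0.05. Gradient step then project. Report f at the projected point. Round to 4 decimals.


Step 1: Compute gradient at (-2.7573, 3.0059).
grad_x = 2*4*-2.7573 - 2 = -24.0584
grad_y = 2*7*3.0059 - 2 = 40.0826
Step 2: Gradient step.
x_raw = -2.7573 - 0.05*-24.0584 = -1.5544
y_raw = 3.0059 - 0.05*40.0826 = 1.0018
Step 3: Project onto [0, 3].
x_proj = clip(-1.5544) = 0.0
y_proj = clip(1.0018) = 1.0018
Step 4: Evaluate f.
f(0.0, 1.0018) = 5.0213


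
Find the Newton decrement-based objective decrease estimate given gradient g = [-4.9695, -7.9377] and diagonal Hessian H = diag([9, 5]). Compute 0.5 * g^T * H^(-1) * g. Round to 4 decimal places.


Step 1: H is diagonal, so H^(-1) * g = [-0.5522, -1.5875].
Step 2: g^T H^(-1) g = sum_i g_i^2 / H_ii
  = (-4.9695)^2/9 + (-7.9377)^2/5
  = 2.744 + 12.6014 = 15.3454
Step 3: Objective decrease = 0.5 * g^T H^(-1) g = 7.6727


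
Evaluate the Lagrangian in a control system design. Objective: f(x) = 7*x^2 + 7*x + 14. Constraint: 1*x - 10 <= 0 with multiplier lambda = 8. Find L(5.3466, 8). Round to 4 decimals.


Step 1: Evaluate f(x).
f(5.3466) = 7*5.3466^2 + 7*5.3466 + 14 = 251.5291
Step 2: Evaluate g(x).
g(5.3466) = 1*5.3466 - 10 = -4.6534
Step 3: Compute Lagrangian.
L = 251.5291 + 8*-4.6534 = 214.3019


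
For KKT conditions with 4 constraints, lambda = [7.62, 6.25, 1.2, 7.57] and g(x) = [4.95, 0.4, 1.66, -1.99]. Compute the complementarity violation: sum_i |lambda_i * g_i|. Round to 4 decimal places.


KKT complementary slackness check:
lambda_1 * g_1 = 7.62 * 4.95 = 37.719
lambda_2 * g_2 = 6.25 * 0.4 = 2.5
lambda_3 * g_3 = 1.2 * 1.66 = 1.992
lambda_4 * g_4 = 7.57 * -1.99 = -15.0643
Total violation = 37.719 + 2.5 + 1.992 + 15.0643 = 57.2753


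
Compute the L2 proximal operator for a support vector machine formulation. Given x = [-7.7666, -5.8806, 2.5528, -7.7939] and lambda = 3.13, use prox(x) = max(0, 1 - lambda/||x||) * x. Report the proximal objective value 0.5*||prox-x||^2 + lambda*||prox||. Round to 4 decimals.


Step 1: Compute ||x||.
||x|| = 12.7343
Step 2: Compute scaling factor.
scale = max(0, 1 - 3.13/12.7343) = 0.7542
Step 3: prox(x) = [-5.8576, -4.4352, 1.9253, -5.8782]
||prox(x)|| = 9.6043
Step 4: Proximal objective.
0.5*||prox-x||^2 = 4.8985
lambda*||prox|| = 30.0615
Total = 34.96


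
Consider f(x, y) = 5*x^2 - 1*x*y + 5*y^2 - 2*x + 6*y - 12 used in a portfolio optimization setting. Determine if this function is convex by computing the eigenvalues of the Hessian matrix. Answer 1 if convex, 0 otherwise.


The Hessian of f(x,y) = 5*x^2 - 1*x*y + 5*y^2 - 2*x + 6*y - 12 is:
H = [[10, -1], [-1, 10]]
Trace = 10 + 10 = 20
Determinant = 10*10 - (-1)^2 = 99
Discriminant = (20)^2 - 4*99 = 4.0
Eigenvalues: lambda_1 = 9.0, lambda_2 = 11.0
The function is convex.

1


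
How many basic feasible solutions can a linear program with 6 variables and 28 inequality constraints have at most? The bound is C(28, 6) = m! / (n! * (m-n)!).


Each vertex corresponds to some choice of n active constraints out of m, so the number of vertices is at most C(m, n) = m! / (n!(m-n)!).
m = 28, n = 6
Numerator: 28 * 27 * 26 * 25 * 24 * 23
Denominator: 6! = 720
C(28, 6) = 376740


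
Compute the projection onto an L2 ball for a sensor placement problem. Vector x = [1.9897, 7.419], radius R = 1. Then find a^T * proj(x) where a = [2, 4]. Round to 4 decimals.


Step 1: Compute ||x|| (intermediates to 6 decimals).
||x|| = sqrt(1.9897^2 + 7.419^2) = 7.681176
Step 2: Project.
Since ||x|| > R, scale = R/||x|| = 1/7.681176 = 0.130188, proj(x) = scale * x
proj(x) = [0.259035, 0.965865]
Step 3: Dot product.
a^T * proj(x) = 2*0.259035 + 4*0.965865 = 4.3815


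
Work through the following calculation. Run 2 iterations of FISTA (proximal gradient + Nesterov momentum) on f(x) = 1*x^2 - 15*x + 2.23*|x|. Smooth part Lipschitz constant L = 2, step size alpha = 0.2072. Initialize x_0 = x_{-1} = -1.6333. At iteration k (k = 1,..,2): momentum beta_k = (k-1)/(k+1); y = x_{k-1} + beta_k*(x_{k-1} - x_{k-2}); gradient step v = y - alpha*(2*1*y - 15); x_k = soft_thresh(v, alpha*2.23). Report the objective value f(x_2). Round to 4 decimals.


FISTA on f(x) = 1*x^2 - 15*x + 2.23*|x|
L = 2, alpha = 0.2072
Iteration 1: beta = 0.0, y = -1.6333 + 0.0*(-1.6333 + 1.6333) = -1.6333
  grad(y) = -18.2666, v = y - alpha*grad = 2.1515
  prox(v) = soft_thresh(2.1515, 0.4621) = 1.6895
Iteration 2: beta = 0.3333, y = 1.6895 + 0.3333*(1.6895 + 1.6333) = 2.7971
  grad(y) = -9.4058, v = y - alpha*grad = 4.746
  prox(v) = soft_thresh(4.746, 0.4621) = 4.2839
f(x_2) = 1*4.2839^2 - 15*4.2839 + 2.23*|4.2839| = -36.3537


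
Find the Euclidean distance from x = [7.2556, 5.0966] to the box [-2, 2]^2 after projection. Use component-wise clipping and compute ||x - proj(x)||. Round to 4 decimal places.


Project each component onto [-2, 2].
clip(7.2556) = 2.0, clip(5.0966) = 2.0
Projection = [2.0, 2.0]
Squared diffs: [27.6213, 9.5889]
Distance = sqrt(37.2102) = 6.1


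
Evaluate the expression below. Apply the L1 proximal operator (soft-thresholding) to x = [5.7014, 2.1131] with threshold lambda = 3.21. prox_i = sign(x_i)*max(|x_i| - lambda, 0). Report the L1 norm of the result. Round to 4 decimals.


Soft-thresholding with lambda = 3.21:
prox(5.7014) = sign(5.7014)*max(|5.7014| - 3.21, 0) = 2.4914
prox(2.1131) = sign(2.1131)*max(|2.1131| - 3.21, 0) = 0.0
prox(x) = [2.4914, 0.0]
||prox(x)||_1 = 2.4914 + 0.0 = 2.4914


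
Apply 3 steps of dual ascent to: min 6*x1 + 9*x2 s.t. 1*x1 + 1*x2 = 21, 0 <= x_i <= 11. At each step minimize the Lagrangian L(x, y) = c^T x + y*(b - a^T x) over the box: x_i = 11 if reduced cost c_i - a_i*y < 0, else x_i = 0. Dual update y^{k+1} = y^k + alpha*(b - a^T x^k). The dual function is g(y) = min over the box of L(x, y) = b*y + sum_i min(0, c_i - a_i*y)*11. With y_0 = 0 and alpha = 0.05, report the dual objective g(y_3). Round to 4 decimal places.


Dual ascent for LP: min 6*x1 + 9*x2, 1*x1 + 1*x2 = 21, 0 <= x_i <= 11
Step 1: y^k = 0.0, reduced costs: (6.0, 9.0)
  x^k = (0.0, 0.0), subgradient = b - a^T x = 21.0
  y^{k+1} = 0.0 + 0.05*21.0 = 1.05
Step 2: y^k = 1.05, reduced costs: (4.95, 7.95)
  x^k = (0.0, 0.0), subgradient = b - a^T x = 21.0
  y^{k+1} = 1.05 + 0.05*21.0 = 2.1
Step 3: y^k = 2.1, reduced costs: (3.9, 6.9)
  x^k = (0.0, 0.0), subgradient = b - a^T x = 21.0
  y^{k+1} = 2.1 + 0.05*21.0 = 3.15
Dual objective at y_3 = 3.15: reduced costs (2.85, 5.85), box minimizer x = (0.0, 0.0)
g(y_3) = b*y + (c1 - a1*y)*x1 + (c2 - a2*y)*x2 = 21*3.15 + 2.85*0.0 + 5.85*0.0 = 66.15 + 0.0 + 0.0 = 66.15


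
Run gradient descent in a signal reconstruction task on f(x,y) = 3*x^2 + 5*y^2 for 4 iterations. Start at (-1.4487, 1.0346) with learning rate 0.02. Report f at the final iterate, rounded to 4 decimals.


Gradient descent on f(x,y) = 3*x^2 + 5*y^2.
Starting point: (-1.4487, 1.0346), alpha = 0.02
Step 1: grad_x = 2*3*-1.4487 = -8.6922, grad_y = 2*5*1.0346 = 10.346
  x_1 = -1.4487 - 0.02*-8.6922 = -1.2749
  y_1 = 1.0346 - 0.02*10.346 = 0.8277
Step 2: grad_x = 2*3*-1.2749 = -7.6491, grad_y = 2*5*0.8277 = 8.2768
  x_2 = -1.2749 - 0.02*-7.6491 = -1.1219
  y_2 = 0.8277 - 0.02*8.2768 = 0.6621
Step 3: grad_x = 2*3*-1.1219 = -6.7312, grad_y = 2*5*0.6621 = 6.6214
  x_3 = -1.1219 - 0.02*-6.7312 = -0.9872
  y_3 = 0.6621 - 0.02*6.6214 = 0.5297
Step 4: grad_x = 2*3*-0.9872 = -5.9235, grad_y = 2*5*0.5297 = 5.2972
  x_4 = -0.9872 - 0.02*-5.9235 = -0.8688
  y_4 = 0.5297 - 0.02*5.2972 = 0.4238
f(-0.8688, 0.4238) = 3*(-0.8688)^2 + 5*0.4238^2 = 3.1622


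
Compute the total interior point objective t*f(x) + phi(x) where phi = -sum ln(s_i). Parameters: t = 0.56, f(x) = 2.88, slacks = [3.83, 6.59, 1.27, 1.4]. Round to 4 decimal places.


Step 1: Compute log-barrier.
ln values: [1.3429, 1.8856, 0.239, 0.3365]
phi = -(1.3429 + 1.8856 + 0.239 + 0.3365) = -3.8039
Step 2: Compute augmented objective.
t*f(x) = 0.56*2.88 = 1.6128
Total = 1.6128 - 3.8039 = -2.1911


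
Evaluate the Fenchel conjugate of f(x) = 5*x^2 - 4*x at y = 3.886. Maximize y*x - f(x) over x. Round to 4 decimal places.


f*(y) = sup_x {y*x - a*x^2 - b*x} = sup_x {(y-b)*x - a*x^2}
FOC: (y - b) - 2a*x = 0 => x* = (y - b)/(2a)
x* = (3.886 + 4)/(2*5) = 0.7886
f*(3.886) = (y-b)^2/(4a) = (3.886 + 4)^2/(4*5)
= 62.189/20 = 3.1094


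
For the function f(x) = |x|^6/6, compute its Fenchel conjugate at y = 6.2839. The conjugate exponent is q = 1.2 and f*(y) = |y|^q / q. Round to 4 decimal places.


The conjugate exponent q satisfies 1/p + 1/q = 1.
p = 6, so q = 6/(6 - 1) = 1.2
|y|^q = 6.2839^1.2 = 9.0756
f*(6.2839) = 9.0756 / 1.2 = 7.563


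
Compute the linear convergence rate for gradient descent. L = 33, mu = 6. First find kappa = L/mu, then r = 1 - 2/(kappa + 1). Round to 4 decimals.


Step 1: Compute the condition number.
kappa = L/mu = 33/6 = 5.5
Step 2: Compute the convergence rate.
r = 1 - 2/(kappa + 1) = 1 - 2*mu/(L + mu) = (L - mu)/(L + mu) = 27/39 = 0.6923


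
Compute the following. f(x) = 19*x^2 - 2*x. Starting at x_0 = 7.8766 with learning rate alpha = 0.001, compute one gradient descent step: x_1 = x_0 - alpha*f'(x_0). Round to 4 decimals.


We compute the gradient at x_0 and apply the update.
f'(x) = 38*x - 2
f'(7.8766) = 38*7.8766 - 2 = 297.3108
x_1 = 7.8766 - 0.001*297.3108 = 7.5793


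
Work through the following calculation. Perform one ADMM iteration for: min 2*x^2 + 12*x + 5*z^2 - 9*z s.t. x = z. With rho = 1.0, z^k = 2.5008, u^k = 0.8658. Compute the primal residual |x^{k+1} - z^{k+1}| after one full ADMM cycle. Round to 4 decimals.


ADMM iteration with rho = 1.0, z^k = 2.5008, u^k = 0.8658
Step 1: x-update.
Minimize 2*x^2 + 12*x + (1.0/2)*(x - 2.5008 + 0.8658)^2
FOC: (2*2 + 1.0)*x = -12 + 1.0*(2.5008 - 0.8658)
x^{k+1} = -2.073
Step 2: z-update.
Minimize 5*z^2 - 9*z + (1.0/2)*(-2.073 - z + 0.8658)^2
FOC: (2*5 + 1.0)*z = 9 + 1.0*(-2.073 + 0.8658)
z^{k+1} = 0.7084
Step 3: u-update.
u^{k+1} = 0.8658 - 2.073 - 0.7084 = -1.9156
Step 4: Primal residual = |-2.073 - 0.7084| = 2.7814


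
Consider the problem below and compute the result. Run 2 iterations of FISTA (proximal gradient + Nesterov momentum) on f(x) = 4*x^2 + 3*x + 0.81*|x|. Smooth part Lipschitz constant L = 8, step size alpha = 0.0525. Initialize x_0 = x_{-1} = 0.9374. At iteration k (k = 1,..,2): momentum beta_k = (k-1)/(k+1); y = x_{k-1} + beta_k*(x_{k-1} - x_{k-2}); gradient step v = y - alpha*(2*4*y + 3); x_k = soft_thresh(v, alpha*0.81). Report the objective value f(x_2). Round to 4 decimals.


FISTA on f(x) = 4*x^2 + 3*x + 0.81*|x|
L = 8, alpha = 0.0525
Iteration 1: beta = 0.0, y = 0.9374 + 0.0*(0.9374 - 0.9374) = 0.9374
  grad(y) = 10.4992, v = y - alpha*grad = 0.3862
  prox(v) = soft_thresh(0.3862, 0.0425) = 0.3437
Iteration 2: beta = 0.3333, y = 0.3437 + 0.3333*(0.3437 - 0.9374) = 0.1458
  grad(y) = 4.166, v = y - alpha*grad = -0.073
  prox(v) = soft_thresh(-0.073, 0.0425) = -0.0304
f(x_2) = 4*(-0.0304)^2 + 3*(-0.0304) + 0.81*|-0.0304| = -0.063


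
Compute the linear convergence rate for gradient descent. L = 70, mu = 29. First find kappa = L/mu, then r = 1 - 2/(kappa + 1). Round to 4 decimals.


Step 1: Compute the condition number.
kappa = L/mu = 70/29 = 2.4138
Step 2: Compute the convergence rate.
r = 1 - 2/(kappa + 1) = 1 - 2*mu/(L + mu) = (L - mu)/(L + mu) = 41/99 = 0.4141


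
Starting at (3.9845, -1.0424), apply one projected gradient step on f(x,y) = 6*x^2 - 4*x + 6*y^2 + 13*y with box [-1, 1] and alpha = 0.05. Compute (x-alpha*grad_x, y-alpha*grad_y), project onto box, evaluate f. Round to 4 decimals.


Step 1: Compute gradient at (3.9845, -1.0424).
grad_x = 2*6*3.9845 - 4 = 43.814
grad_y = 2*6*-1.0424 + 13 = 0.4912
Step 2: Gradient step.
x_raw = 3.9845 - 0.05*43.814 = 1.7938
y_raw = -1.0424 - 0.05*0.4912 = -1.067
Step 3: Project onto [-1, 1].
x_proj = clip(1.7938) = 1.0
y_proj = clip(-1.067) = -1.0
Step 4: Evaluate f.
f(1.0, -1.0) = -5.0


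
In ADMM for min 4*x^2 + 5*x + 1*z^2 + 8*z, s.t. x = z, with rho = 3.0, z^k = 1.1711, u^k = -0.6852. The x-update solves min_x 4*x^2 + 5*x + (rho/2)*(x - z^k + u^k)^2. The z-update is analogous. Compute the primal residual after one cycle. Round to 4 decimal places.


ADMM iteration with rho = 3.0, z^k = 1.1711, u^k = -0.6852
Step 1: x-update.
Minimize 4*x^2 + 5*x + (3.0/2)*(x - 1.1711 - 0.6852)^2
FOC: (2*4 + 3.0)*x = -5 + 3.0*(1.1711 + 0.6852)
x^{k+1} = 0.0517
Step 2: z-update.
Minimize 1*z^2 + 8*z + (3.0/2)*(0.0517 - z - 0.6852)^2
FOC: (2*1 + 3.0)*z = -8 + 3.0*(0.0517 - 0.6852)
z^{k+1} = -1.9801
Step 3: u-update.
u^{k+1} = -0.6852 + 0.0517 + 1.9801 = 1.3466
Step 4: Primal residual = |0.0517 + 1.9801| = 2.0318


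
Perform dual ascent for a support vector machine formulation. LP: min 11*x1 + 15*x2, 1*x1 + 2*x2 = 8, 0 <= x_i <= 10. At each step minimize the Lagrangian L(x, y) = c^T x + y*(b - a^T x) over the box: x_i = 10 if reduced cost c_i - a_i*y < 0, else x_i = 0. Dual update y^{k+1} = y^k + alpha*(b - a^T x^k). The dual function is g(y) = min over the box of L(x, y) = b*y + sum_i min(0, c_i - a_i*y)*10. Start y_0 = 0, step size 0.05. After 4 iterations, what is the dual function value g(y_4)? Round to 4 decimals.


Dual ascent for LP: min 11*x1 + 15*x2, 1*x1 + 2*x2 = 8, 0 <= x_i <= 10
Step 1: y^k = 0.0, reduced costs: (11.0, 15.0)
  x^k = (0.0, 0.0), subgradient = b - a^T x = 8.0
  y^{k+1} = 0.0 + 0.05*8.0 = 0.4
Step 2: y^k = 0.4, reduced costs: (10.6, 14.2)
  x^k = (0.0, 0.0), subgradient = b - a^T x = 8.0
  y^{k+1} = 0.4 + 0.05*8.0 = 0.8
Step 3: y^k = 0.8, reduced costs: (10.2, 13.4)
  x^k = (0.0, 0.0), subgradient = b - a^T x = 8.0
  y^{k+1} = 0.8 + 0.05*8.0 = 1.2
Step 4: y^k = 1.2, reduced costs: (9.8, 12.6)
  x^k = (0.0, 0.0), subgradient = b - a^T x = 8.0
  y^{k+1} = 1.2 + 0.05*8.0 = 1.6
Dual objective at y_4 = 1.6: reduced costs (9.4, 11.8), box minimizer x = (0.0, 0.0)
g(y_4) = b*y + (c1 - a1*y)*x1 + (c2 - a2*y)*x2 = 8*1.6 + 9.4*0.0 + 11.8*0.0 = 12.8 + 0.0 + 0.0 = 12.8


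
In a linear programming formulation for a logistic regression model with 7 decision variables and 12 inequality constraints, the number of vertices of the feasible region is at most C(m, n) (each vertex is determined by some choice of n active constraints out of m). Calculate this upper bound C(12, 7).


Each vertex corresponds to some choice of n active constraints out of m, so the number of vertices is at most C(m, n) = m! / (n!(m-n)!).
m = 12, n = 7
Numerator: 12 * 11 * 10 * 9 * 8 * 7 * 6
Denominator: 7! = 5040
C(12, 7) = 792


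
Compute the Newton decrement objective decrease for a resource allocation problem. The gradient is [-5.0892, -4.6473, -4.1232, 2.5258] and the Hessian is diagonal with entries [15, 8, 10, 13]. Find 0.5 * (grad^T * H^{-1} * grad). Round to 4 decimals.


Step 1: H is diagonal, so H^(-1) * g = [-0.3393, -0.5809, -0.4123, 0.1943].
Step 2: g^T H^(-1) g = sum_i g_i^2 / H_ii
  = (-5.0892)^2/15 + (-4.6473)^2/8 + (-4.1232)^2/10 + (2.5258)^2/13
  = 1.7267 + 2.6997 + 1.7001 + 0.4907 = 6.6172
Step 3: Objective decrease = 0.5 * g^T H^(-1) g = 3.3086


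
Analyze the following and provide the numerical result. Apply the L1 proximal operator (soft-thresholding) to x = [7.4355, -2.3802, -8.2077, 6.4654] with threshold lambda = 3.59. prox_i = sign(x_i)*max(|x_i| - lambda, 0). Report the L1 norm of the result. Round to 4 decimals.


Soft-thresholding with lambda = 3.59:
prox(7.4355) = sign(7.4355)*max(|7.4355| - 3.59, 0) = 3.8455
prox(-2.3802) = sign(-2.3802)*max(|-2.3802| - 3.59, 0) = 0.0
prox(-8.2077) = sign(-8.2077)*max(|-8.2077| - 3.59, 0) = -4.6177
prox(6.4654) = sign(6.4654)*max(|6.4654| - 3.59, 0) = 2.8754
prox(x) = [3.8455, 0.0, -4.6177, 2.8754]
||prox(x)||_1 = 3.8455 + 0.0 + 4.6177 + 2.8754 = 11.3386


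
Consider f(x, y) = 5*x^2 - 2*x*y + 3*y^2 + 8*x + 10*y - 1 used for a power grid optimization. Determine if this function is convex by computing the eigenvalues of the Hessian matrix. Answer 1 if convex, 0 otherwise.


The Hessian of f(x,y) = 5*x^2 - 2*x*y + 3*y^2 + 8*x + 10*y - 1 is:
H = [[10, -2], [-2, 6]]
Trace = 10 + 6 = 16
Determinant = 10*6 - (-2)^2 = 56
Discriminant = (16)^2 - 4*56 = 32.0
Eigenvalues: lambda_1 = 5.1716, lambda_2 = 10.8284
The function is convex.

1


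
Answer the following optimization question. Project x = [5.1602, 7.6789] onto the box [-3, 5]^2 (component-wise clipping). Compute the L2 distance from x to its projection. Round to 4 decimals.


Project each component onto [-3, 5].
clip(5.1602) = 5.0, clip(7.6789) = 5.0
Projection = [5.0, 5.0]
Squared diffs: [0.0257, 7.1765]
Distance = sqrt(7.2022) = 2.6837


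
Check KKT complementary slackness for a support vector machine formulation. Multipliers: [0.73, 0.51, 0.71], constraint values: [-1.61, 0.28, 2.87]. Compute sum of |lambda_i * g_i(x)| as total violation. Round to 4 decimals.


KKT complementary slackness check:
lambda_1 * g_1 = 0.73 * -1.61 = -1.1753
lambda_2 * g_2 = 0.51 * 0.28 = 0.1428
lambda_3 * g_3 = 0.71 * 2.87 = 2.0377
Total violation = 1.1753 + 0.1428 + 2.0377 = 3.3558


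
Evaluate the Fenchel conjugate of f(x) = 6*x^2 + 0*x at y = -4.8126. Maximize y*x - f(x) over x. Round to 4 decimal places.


f*(y) = sup_x {y*x - a*x^2 - b*x} = sup_x {(y-b)*x - a*x^2}
FOC: (y - b) - 2a*x = 0 => x* = (y - b)/(2a)
x* = (-4.8126 - 0)/(2*6) = -0.4011
f*(-4.8126) = (y-b)^2/(4a) = (-4.8126 - 0)^2/(4*6)
= 23.1611/24 = 0.965


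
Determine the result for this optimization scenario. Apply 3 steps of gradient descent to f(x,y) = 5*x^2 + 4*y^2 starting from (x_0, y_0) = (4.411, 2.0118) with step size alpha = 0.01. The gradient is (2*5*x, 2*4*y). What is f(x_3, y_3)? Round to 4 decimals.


Gradient descent on f(x,y) = 5*x^2 + 4*y^2.
Starting point: (4.411, 2.0118), alpha = 0.01
Step 1: grad_x = 2*5*4.411 = 44.11, grad_y = 2*4*2.0118 = 16.0944
  x_1 = 4.411 - 0.01*44.11 = 3.9699
  y_1 = 2.0118 - 0.01*16.0944 = 1.8509
Step 2: grad_x = 2*5*3.9699 = 39.699, grad_y = 2*4*1.8509 = 14.8068
  x_2 = 3.9699 - 0.01*39.699 = 3.5729
  y_2 = 1.8509 - 0.01*14.8068 = 1.7028
Step 3: grad_x = 2*5*3.5729 = 35.7291, grad_y = 2*4*1.7028 = 13.6223
  x_3 = 3.5729 - 0.01*35.7291 = 3.2156
  y_3 = 1.7028 - 0.01*13.6223 = 1.5666
f(3.2156, 1.5666) = 5*3.2156^2 + 4*1.5666^2 = 61.5175


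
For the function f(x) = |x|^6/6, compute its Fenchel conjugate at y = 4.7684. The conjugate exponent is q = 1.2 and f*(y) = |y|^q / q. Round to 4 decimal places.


The conjugate exponent q satisfies 1/p + 1/q = 1.
p = 6, so q = 6/(6 - 1) = 1.2
|y|^q = 4.7684^1.2 = 6.517
f*(4.7684) = 6.517 / 1.2 = 5.4308


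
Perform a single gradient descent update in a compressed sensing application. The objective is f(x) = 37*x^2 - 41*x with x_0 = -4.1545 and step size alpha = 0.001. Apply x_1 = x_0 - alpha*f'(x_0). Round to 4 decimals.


We compute the gradient at x_0 and apply the update.
f'(x) = 74*x - 41
f'(-4.1545) = 74*-4.1545 - 41 = -348.433
x_1 = -4.1545 - 0.001*-348.433 = -3.8061


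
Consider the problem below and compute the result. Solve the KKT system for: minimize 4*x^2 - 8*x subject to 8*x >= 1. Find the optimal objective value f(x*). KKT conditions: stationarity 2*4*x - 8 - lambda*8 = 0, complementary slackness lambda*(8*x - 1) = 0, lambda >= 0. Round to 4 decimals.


Step 1: Try lambda = 0 (constraint inactive).
Stationarity: 2*4*x - 8 = 0
x* = 8/(2*4) = 1.0
Check constraint: 8*1.0 = 8.0 >= 1 -- satisfied.
Step 2: Compute optimal value.
f(x*) = 4*1.0^2 - 8*1.0 = -4.0


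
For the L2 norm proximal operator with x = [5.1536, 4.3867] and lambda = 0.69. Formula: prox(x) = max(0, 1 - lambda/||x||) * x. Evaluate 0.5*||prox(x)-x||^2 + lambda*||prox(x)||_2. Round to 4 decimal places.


Step 1: Compute ||x||.
||x|| = 6.7678
Step 2: Compute scaling factor.
scale = max(0, 1 - 0.69/6.7678) = 0.898
Step 3: prox(x) = [4.6282, 3.9395]
||prox(x)|| = 6.0778
Step 4: Proximal objective.
0.5*||prox-x||^2 = 0.2381
lambda*||prox|| = 4.1937
Total = 4.4317


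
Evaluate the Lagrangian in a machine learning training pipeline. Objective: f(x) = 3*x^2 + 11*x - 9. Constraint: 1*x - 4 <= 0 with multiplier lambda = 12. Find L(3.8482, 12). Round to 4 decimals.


Step 1: Evaluate f(x).
f(3.8482) = 3*3.8482^2 + 11*3.8482 - 9 = 77.7561
Step 2: Evaluate g(x).
g(3.8482) = 1*3.8482 - 4 = -0.1518
Step 3: Compute Lagrangian.
L = 77.7561 + 12*-0.1518 = 75.9345


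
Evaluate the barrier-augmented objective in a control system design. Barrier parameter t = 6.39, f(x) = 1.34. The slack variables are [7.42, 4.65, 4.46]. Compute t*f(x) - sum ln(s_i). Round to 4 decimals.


Step 1: Compute log-barrier.
ln values: [2.0042, 1.5369, 1.4951]
phi = -(2.0042 + 1.5369 + 1.4951) = -5.0362
Step 2: Compute augmented objective.
t*f(x) = 6.39*1.34 = 8.5626
Total = 8.5626 - 5.0362 = 3.5264


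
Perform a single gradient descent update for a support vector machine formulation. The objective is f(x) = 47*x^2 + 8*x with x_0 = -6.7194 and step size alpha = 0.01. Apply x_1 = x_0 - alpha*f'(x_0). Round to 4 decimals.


We compute the gradient at x_0 and apply the update.
f'(x) = 94*x + 8
f'(-6.7194) = 94*-6.7194 + 8 = -623.6236
x_1 = -6.7194 - 0.01*-623.6236 = -0.4832


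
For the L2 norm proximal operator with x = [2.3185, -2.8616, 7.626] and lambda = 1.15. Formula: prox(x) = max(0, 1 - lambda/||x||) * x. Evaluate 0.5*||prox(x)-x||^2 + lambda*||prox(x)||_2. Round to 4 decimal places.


Step 1: Compute ||x||.
||x|| = 8.4688
Step 2: Compute scaling factor.
scale = max(0, 1 - 1.15/8.4688) = 0.8642
Step 3: prox(x) = [2.0037, -2.473, 6.5904]
||prox(x)|| = 7.3188
Step 4: Proximal objective.
0.5*||prox-x||^2 = 0.6613
lambda*||prox|| = 8.4166
Total = 9.0778


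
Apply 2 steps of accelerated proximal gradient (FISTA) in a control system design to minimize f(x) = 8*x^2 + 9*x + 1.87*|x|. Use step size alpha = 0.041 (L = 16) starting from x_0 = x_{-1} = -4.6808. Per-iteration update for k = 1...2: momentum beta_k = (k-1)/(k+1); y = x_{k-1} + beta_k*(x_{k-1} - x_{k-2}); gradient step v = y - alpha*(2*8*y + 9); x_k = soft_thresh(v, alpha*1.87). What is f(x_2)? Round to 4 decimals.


FISTA on f(x) = 8*x^2 + 9*x + 1.87*|x|
L = 16, alpha = 0.041
Iteration 1: beta = 0.0, y = -4.6808 + 0.0*(-4.6808 + 4.6808) = -4.6808
  grad(y) = -65.8928, v = y - alpha*grad = -1.9792
  prox(v) = soft_thresh(-1.9792, 0.0767) = -1.9025
Iteration 2: beta = 0.3333, y = -1.9025 + 0.3333*(-1.9025 + 4.6808) = -0.9764
  grad(y) = -6.6229, v = y - alpha*grad = -0.7049
  prox(v) = soft_thresh(-0.7049, 0.0767) = -0.6282
f(x_2) = 8*(-0.6282)^2 + 9*(-0.6282) + 1.87*|-0.6282| = -1.3219


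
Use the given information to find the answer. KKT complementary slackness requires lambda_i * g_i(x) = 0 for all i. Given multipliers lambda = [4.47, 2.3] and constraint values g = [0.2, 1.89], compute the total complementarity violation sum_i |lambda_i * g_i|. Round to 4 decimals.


KKT complementary slackness check:
lambda_1 * g_1 = 4.47 * 0.2 = 0.894
lambda_2 * g_2 = 2.3 * 1.89 = 4.347
Total violation = 0.894 + 4.347 = 5.241


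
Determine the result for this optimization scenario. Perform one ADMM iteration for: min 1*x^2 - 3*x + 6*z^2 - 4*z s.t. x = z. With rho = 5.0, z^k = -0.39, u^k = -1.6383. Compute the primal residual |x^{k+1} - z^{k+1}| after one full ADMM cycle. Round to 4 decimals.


ADMM iteration with rho = 5.0, z^k = -0.39, u^k = -1.6383
Step 1: x-update.
Minimize 1*x^2 - 3*x + (5.0/2)*(x + 0.39 - 1.6383)^2
FOC: (2*1 + 5.0)*x = 3 + 5.0*(-0.39 + 1.6383)
x^{k+1} = 1.3202
Step 2: z-update.
Minimize 6*z^2 - 4*z + (5.0/2)*(1.3202 - z - 1.6383)^2
FOC: (2*6 + 5.0)*z = 4 + 5.0*(1.3202 - 1.6383)
z^{k+1} = 0.1417
Step 3: u-update.
u^{k+1} = -1.6383 + 1.3202 - 0.1417 = -0.4598
Step 4: Primal residual = |1.3202 - 0.1417| = 1.1785


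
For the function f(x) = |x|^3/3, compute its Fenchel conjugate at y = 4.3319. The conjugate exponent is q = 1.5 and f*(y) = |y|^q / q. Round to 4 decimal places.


The conjugate exponent q satisfies 1/p + 1/q = 1.
p = 3, so q = 3/(3 - 1) = 1.5
|y|^q = 4.3319^1.5 = 9.0161
f*(4.3319) = 9.0161 / 1.5 = 6.0107


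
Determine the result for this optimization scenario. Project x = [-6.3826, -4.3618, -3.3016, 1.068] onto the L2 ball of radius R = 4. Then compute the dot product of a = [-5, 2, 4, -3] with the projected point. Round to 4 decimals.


Step 1: Compute ||x|| (intermediates to 6 decimals).
||x|| = sqrt((-6.3826)^2 + (-4.3618)^2 + (-3.3016)^2 + 1.068^2) = 8.473728
Step 2: Project.
Since ||x|| > R, scale = R/||x|| = 4/8.473728 = 0.472047, proj(x) = scale * x
proj(x) = [-3.012887, -2.058975, -1.55851, 0.504146]
Step 3: Dot product.
a^T * proj(x) = -5*(-3.012887) + 2*(-2.058975) + 4*(-1.55851) - 3*0.504146 = 3.2


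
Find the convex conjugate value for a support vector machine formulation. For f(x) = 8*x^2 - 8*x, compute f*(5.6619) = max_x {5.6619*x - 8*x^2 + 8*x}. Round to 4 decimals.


f*(y) = sup_x {y*x - a*x^2 - b*x} = sup_x {(y-b)*x - a*x^2}
FOC: (y - b) - 2a*x = 0 => x* = (y - b)/(2a)
x* = (5.6619 + 8)/(2*8) = 0.8539
f*(5.6619) = (y-b)^2/(4a) = (5.6619 + 8)^2/(4*8)
= 186.6475/32 = 5.8327


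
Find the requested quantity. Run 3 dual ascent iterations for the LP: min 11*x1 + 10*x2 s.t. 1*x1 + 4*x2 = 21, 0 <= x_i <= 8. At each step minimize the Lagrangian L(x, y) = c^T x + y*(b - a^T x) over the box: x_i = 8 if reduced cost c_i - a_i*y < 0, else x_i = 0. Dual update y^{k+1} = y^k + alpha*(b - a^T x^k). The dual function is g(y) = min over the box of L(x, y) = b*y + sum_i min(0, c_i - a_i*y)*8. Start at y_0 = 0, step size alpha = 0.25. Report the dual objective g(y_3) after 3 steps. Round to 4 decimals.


Dual ascent for LP: min 11*x1 + 10*x2, 1*x1 + 4*x2 = 21, 0 <= x_i <= 8
Step 1: y^k = 0.0, reduced costs: (11.0, 10.0)
  x^k = (0.0, 0.0), subgradient = b - a^T x = 21.0
  y^{k+1} = 0.0 + 0.25*21.0 = 5.25
Step 2: y^k = 5.25, reduced costs: (5.75, -11.0)
  x^k = (0.0, 8.0), subgradient = b - a^T x = -11.0
  y^{k+1} = 5.25 + 0.25*-11.0 = 2.5
Step 3: y^k = 2.5, reduced costs: (8.5, 0.0)
  x^k = (0.0, 0.0), subgradient = b - a^T x = 21.0
  y^{k+1} = 2.5 + 0.25*21.0 = 7.75
Dual objective at y_3 = 7.75: reduced costs (3.25, -21.0), box minimizer x = (0.0, 8.0)
g(y_3) = b*y + (c1 - a1*y)*x1 + (c2 - a2*y)*x2 = 21*7.75 + 3.25*0.0 + (-21.0)*8.0 = 162.75 + 0.0 - 168.0 = -5.25


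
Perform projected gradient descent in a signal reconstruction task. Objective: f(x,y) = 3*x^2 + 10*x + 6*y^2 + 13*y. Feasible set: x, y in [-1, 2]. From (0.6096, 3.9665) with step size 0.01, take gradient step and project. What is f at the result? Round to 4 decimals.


Step 1: Compute gradient at (0.6096, 3.9665).
grad_x = 2*3*0.6096 + 10 = 13.6576
grad_y = 2*6*3.9665 + 13 = 60.598
Step 2: Gradient step.
x_raw = 0.6096 - 0.01*13.6576 = 0.473
y_raw = 3.9665 - 0.01*60.598 = 3.3605
Step 3: Project onto [-1, 2].
x_proj = clip(0.473) = 0.473
y_proj = clip(3.3605) = 2.0
Step 4: Evaluate f.
f(0.473, 2.0) = 55.4015


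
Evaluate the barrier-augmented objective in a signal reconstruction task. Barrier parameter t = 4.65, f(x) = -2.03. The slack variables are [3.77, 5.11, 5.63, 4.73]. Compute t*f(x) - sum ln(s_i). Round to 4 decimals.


Step 1: Compute log-barrier.
ln values: [1.3271, 1.6312, 1.7281, 1.5539]
phi = -(1.3271 + 1.6312 + 1.7281 + 1.5539) = -6.2403
Step 2: Compute augmented objective.
t*f(x) = 4.65*-2.03 = -9.4395
Total = -9.4395 - 6.2403 = -15.6798


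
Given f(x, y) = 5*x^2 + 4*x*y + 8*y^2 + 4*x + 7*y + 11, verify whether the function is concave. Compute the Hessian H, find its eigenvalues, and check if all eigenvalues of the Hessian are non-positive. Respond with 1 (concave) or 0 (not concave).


The Hessian of f(x,y) = 5*x^2 + 4*x*y + 8*y^2 + 4*x + 7*y + 11 is:
H = [[10, 4], [4, 16]]
Trace = 10 + 16 = 26
Determinant = 10*16 - (4)^2 = 144
Discriminant = (26)^2 - 4*144 = 100.0
Eigenvalues: lambda_1 = 8.0, lambda_2 = 18.0
The function is not concave.

0


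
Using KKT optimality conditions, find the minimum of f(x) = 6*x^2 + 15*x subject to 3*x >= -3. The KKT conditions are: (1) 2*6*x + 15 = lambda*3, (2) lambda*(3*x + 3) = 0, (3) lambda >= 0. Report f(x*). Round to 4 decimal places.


Step 1: Try lambda = 0 (constraint inactive).
x_unc = -15/(2*6) = -1.25
Check: 3*-1.25 = -3.75 < -3 -- violated!
Step 2: Constraint must be active: 3*x = -3
x* = -3/3 = -1.0
lambda = (2*6*(-1.0) + 15)/3 = 1.0
Step 3: Compute optimal value.
f(x*) = 6*(-1.0)^2 + 15*(-1.0) = -9.0


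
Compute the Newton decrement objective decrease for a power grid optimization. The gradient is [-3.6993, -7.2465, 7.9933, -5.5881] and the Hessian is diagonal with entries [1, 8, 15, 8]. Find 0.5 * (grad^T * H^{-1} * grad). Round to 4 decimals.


Step 1: H is diagonal, so H^(-1) * g = [-3.6993, -0.9058, 0.5329, -0.6985].
Step 2: g^T H^(-1) g = sum_i g_i^2 / H_ii
  = (-3.6993)^2/1 + (-7.2465)^2/8 + (7.9933)^2/15 + (-5.5881)^2/8
  = 13.6848 + 6.564 + 4.2595 + 3.9034 = 28.4117
Step 3: Objective decrease = 0.5 * g^T H^(-1) g = 14.2058


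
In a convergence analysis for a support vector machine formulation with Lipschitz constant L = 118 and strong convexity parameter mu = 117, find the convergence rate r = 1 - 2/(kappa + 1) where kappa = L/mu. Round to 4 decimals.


Step 1: Compute the condition number.
kappa = L/mu = 118/117 = 1.0085
Step 2: Compute the convergence rate.
r = 1 - 2/(kappa + 1) = 1 - 2*mu/(L + mu) = (L - mu)/(L + mu) = 1/235 = 0.0043


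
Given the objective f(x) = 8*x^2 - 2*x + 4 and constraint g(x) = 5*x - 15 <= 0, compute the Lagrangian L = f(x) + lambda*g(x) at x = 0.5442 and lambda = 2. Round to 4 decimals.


Step 1: Evaluate f(x).
f(0.5442) = 8*0.5442^2 - 2*0.5442 + 4 = 5.2808
Step 2: Evaluate g(x).
g(0.5442) = 5*0.5442 - 15 = -12.279
Step 3: Compute Lagrangian.
L = 5.2808 + 2*-12.279 = -19.2772


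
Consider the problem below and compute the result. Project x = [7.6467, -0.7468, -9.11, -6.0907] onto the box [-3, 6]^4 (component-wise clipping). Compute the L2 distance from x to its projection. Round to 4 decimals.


Project each component onto [-3, 6].
clip(7.6467) = 6.0, clip(-0.7468) = -0.7468, clip(-9.11) = -3.0, clip(-6.0907) = -3.0
Projection = [6.0, -0.7468, -3.0, -3.0]
Squared diffs: [2.7116, 0.0, 37.3321, 9.5524]
Distance = sqrt(49.5961) = 7.0425


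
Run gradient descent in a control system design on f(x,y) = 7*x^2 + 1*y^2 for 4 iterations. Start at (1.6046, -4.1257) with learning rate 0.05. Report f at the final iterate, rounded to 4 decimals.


Gradient descent on f(x,y) = 7*x^2 + 1*y^2.
Starting point: (1.6046, -4.1257), alpha = 0.05
Step 1: grad_x = 2*7*1.6046 = 22.4644, grad_y = 2*1*-4.1257 = -8.2514
  x_1 = 1.6046 - 0.05*22.4644 = 0.4814
  y_1 = -4.1257 - 0.05*-8.2514 = -3.7131
Step 2: grad_x = 2*7*0.4814 = 6.7393, grad_y = 2*1*-3.7131 = -7.4263
  x_2 = 0.4814 - 0.05*6.7393 = 0.1444
  y_2 = -3.7131 - 0.05*-7.4263 = -3.3418
Step 3: grad_x = 2*7*0.1444 = 2.0218, grad_y = 2*1*-3.3418 = -6.6836
  x_3 = 0.1444 - 0.05*2.0218 = 0.0433
  y_3 = -3.3418 - 0.05*-6.6836 = -3.0076
Step 4: grad_x = 2*7*0.0433 = 0.6065, grad_y = 2*1*-3.0076 = -6.0153
  x_4 = 0.0433 - 0.05*0.6065 = 0.013
  y_4 = -3.0076 - 0.05*-6.0153 = -2.7069
f(0.013, -2.7069) = 7*0.013^2 + 1*(-2.7069)^2 = 7.3283


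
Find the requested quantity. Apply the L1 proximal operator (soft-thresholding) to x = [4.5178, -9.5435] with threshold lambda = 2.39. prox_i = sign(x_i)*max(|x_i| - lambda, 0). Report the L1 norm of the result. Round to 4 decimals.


Soft-thresholding with lambda = 2.39:
prox(4.5178) = sign(4.5178)*max(|4.5178| - 2.39, 0) = 2.1278
prox(-9.5435) = sign(-9.5435)*max(|-9.5435| - 2.39, 0) = -7.1535
prox(x) = [2.1278, -7.1535]
||prox(x)||_1 = 2.1278 + 7.1535 = 9.2813
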